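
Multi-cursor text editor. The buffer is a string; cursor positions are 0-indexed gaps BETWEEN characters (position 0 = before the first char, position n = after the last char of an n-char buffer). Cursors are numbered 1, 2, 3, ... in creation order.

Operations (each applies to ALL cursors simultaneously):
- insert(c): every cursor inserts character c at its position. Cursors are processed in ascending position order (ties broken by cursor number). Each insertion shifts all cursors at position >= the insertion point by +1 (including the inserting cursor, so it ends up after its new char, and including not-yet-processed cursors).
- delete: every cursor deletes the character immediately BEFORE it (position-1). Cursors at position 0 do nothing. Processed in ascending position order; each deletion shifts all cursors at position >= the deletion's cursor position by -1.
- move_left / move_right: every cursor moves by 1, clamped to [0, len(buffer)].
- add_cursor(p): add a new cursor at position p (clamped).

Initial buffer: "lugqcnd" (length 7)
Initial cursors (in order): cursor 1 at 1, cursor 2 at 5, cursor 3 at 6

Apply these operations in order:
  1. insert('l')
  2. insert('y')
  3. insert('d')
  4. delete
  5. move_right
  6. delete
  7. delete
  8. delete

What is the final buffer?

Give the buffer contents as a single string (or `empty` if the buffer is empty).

Answer: lgqc

Derivation:
After op 1 (insert('l')): buffer="llugqclnld" (len 10), cursors c1@2 c2@7 c3@9, authorship .1....2.3.
After op 2 (insert('y')): buffer="llyugqclynlyd" (len 13), cursors c1@3 c2@9 c3@12, authorship .11....22.33.
After op 3 (insert('d')): buffer="llydugqclydnlydd" (len 16), cursors c1@4 c2@11 c3@15, authorship .111....222.333.
After op 4 (delete): buffer="llyugqclynlyd" (len 13), cursors c1@3 c2@9 c3@12, authorship .11....22.33.
After op 5 (move_right): buffer="llyugqclynlyd" (len 13), cursors c1@4 c2@10 c3@13, authorship .11....22.33.
After op 6 (delete): buffer="llygqclyly" (len 10), cursors c1@3 c2@8 c3@10, authorship .11...2233
After op 7 (delete): buffer="llgqcll" (len 7), cursors c1@2 c2@6 c3@7, authorship .1...23
After op 8 (delete): buffer="lgqc" (len 4), cursors c1@1 c2@4 c3@4, authorship ....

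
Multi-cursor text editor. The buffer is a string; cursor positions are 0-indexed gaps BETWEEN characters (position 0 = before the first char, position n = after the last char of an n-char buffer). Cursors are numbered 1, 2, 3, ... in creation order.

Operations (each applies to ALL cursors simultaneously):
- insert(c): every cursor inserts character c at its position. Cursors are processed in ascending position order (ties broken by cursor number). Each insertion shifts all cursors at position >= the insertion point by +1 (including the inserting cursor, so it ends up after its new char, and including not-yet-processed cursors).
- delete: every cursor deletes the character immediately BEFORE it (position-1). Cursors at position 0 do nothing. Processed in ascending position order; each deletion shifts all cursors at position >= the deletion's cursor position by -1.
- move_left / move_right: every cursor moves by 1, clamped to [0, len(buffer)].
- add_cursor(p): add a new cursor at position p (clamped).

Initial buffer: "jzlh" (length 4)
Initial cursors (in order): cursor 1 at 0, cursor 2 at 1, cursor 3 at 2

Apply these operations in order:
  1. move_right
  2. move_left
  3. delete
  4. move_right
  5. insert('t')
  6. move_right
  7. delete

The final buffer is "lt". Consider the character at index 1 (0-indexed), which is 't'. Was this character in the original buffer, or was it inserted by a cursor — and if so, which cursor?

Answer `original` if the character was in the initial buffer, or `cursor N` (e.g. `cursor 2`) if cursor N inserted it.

After op 1 (move_right): buffer="jzlh" (len 4), cursors c1@1 c2@2 c3@3, authorship ....
After op 2 (move_left): buffer="jzlh" (len 4), cursors c1@0 c2@1 c3@2, authorship ....
After op 3 (delete): buffer="lh" (len 2), cursors c1@0 c2@0 c3@0, authorship ..
After op 4 (move_right): buffer="lh" (len 2), cursors c1@1 c2@1 c3@1, authorship ..
After op 5 (insert('t')): buffer="lttth" (len 5), cursors c1@4 c2@4 c3@4, authorship .123.
After op 6 (move_right): buffer="lttth" (len 5), cursors c1@5 c2@5 c3@5, authorship .123.
After op 7 (delete): buffer="lt" (len 2), cursors c1@2 c2@2 c3@2, authorship .1
Authorship (.=original, N=cursor N): . 1
Index 1: author = 1

Answer: cursor 1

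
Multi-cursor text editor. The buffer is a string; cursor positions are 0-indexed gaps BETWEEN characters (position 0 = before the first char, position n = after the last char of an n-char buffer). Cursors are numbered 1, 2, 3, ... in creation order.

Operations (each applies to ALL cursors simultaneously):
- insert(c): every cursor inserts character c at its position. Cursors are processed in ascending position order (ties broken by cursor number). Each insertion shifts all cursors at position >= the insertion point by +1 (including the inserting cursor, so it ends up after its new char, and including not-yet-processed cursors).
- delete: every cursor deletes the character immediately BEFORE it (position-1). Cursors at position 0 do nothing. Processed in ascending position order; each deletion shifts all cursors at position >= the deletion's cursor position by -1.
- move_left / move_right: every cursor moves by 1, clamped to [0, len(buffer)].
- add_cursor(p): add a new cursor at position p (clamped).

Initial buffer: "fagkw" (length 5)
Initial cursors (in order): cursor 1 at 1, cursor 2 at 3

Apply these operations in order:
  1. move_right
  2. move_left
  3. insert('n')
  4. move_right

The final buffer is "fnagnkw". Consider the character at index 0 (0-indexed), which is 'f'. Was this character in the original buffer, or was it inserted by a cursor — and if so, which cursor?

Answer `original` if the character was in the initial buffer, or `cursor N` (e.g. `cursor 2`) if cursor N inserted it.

After op 1 (move_right): buffer="fagkw" (len 5), cursors c1@2 c2@4, authorship .....
After op 2 (move_left): buffer="fagkw" (len 5), cursors c1@1 c2@3, authorship .....
After op 3 (insert('n')): buffer="fnagnkw" (len 7), cursors c1@2 c2@5, authorship .1..2..
After op 4 (move_right): buffer="fnagnkw" (len 7), cursors c1@3 c2@6, authorship .1..2..
Authorship (.=original, N=cursor N): . 1 . . 2 . .
Index 0: author = original

Answer: original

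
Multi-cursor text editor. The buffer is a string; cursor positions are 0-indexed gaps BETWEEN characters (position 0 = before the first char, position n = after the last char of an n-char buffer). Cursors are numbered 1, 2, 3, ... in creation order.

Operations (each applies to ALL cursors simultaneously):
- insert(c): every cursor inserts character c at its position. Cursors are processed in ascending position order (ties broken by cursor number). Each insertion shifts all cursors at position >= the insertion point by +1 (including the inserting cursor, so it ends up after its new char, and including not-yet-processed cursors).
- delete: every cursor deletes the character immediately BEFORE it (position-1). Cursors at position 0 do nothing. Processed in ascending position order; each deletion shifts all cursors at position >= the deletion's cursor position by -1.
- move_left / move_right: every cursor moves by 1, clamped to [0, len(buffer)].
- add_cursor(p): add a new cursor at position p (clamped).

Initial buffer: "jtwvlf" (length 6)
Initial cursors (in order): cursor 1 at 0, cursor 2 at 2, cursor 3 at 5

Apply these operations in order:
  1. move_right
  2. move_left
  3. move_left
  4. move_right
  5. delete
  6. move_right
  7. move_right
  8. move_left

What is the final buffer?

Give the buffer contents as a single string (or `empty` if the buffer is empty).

Answer: wvf

Derivation:
After op 1 (move_right): buffer="jtwvlf" (len 6), cursors c1@1 c2@3 c3@6, authorship ......
After op 2 (move_left): buffer="jtwvlf" (len 6), cursors c1@0 c2@2 c3@5, authorship ......
After op 3 (move_left): buffer="jtwvlf" (len 6), cursors c1@0 c2@1 c3@4, authorship ......
After op 4 (move_right): buffer="jtwvlf" (len 6), cursors c1@1 c2@2 c3@5, authorship ......
After op 5 (delete): buffer="wvf" (len 3), cursors c1@0 c2@0 c3@2, authorship ...
After op 6 (move_right): buffer="wvf" (len 3), cursors c1@1 c2@1 c3@3, authorship ...
After op 7 (move_right): buffer="wvf" (len 3), cursors c1@2 c2@2 c3@3, authorship ...
After op 8 (move_left): buffer="wvf" (len 3), cursors c1@1 c2@1 c3@2, authorship ...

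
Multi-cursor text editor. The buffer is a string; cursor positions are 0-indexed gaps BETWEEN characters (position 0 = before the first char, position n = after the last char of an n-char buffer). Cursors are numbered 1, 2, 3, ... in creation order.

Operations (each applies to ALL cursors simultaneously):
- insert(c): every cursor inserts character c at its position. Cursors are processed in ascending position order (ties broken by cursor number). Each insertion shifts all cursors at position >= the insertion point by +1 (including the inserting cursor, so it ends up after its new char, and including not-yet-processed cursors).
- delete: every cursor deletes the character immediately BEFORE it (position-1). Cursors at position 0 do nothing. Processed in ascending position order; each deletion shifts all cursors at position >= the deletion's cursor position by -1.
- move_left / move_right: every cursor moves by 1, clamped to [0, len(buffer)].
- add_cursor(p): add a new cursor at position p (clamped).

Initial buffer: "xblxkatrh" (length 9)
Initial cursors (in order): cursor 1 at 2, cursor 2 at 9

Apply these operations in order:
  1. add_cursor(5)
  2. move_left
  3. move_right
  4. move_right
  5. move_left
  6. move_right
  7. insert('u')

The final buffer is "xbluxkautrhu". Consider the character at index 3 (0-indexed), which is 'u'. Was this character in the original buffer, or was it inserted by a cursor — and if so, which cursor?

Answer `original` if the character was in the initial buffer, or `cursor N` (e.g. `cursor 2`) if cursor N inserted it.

After op 1 (add_cursor(5)): buffer="xblxkatrh" (len 9), cursors c1@2 c3@5 c2@9, authorship .........
After op 2 (move_left): buffer="xblxkatrh" (len 9), cursors c1@1 c3@4 c2@8, authorship .........
After op 3 (move_right): buffer="xblxkatrh" (len 9), cursors c1@2 c3@5 c2@9, authorship .........
After op 4 (move_right): buffer="xblxkatrh" (len 9), cursors c1@3 c3@6 c2@9, authorship .........
After op 5 (move_left): buffer="xblxkatrh" (len 9), cursors c1@2 c3@5 c2@8, authorship .........
After op 6 (move_right): buffer="xblxkatrh" (len 9), cursors c1@3 c3@6 c2@9, authorship .........
After op 7 (insert('u')): buffer="xbluxkautrhu" (len 12), cursors c1@4 c3@8 c2@12, authorship ...1...3...2
Authorship (.=original, N=cursor N): . . . 1 . . . 3 . . . 2
Index 3: author = 1

Answer: cursor 1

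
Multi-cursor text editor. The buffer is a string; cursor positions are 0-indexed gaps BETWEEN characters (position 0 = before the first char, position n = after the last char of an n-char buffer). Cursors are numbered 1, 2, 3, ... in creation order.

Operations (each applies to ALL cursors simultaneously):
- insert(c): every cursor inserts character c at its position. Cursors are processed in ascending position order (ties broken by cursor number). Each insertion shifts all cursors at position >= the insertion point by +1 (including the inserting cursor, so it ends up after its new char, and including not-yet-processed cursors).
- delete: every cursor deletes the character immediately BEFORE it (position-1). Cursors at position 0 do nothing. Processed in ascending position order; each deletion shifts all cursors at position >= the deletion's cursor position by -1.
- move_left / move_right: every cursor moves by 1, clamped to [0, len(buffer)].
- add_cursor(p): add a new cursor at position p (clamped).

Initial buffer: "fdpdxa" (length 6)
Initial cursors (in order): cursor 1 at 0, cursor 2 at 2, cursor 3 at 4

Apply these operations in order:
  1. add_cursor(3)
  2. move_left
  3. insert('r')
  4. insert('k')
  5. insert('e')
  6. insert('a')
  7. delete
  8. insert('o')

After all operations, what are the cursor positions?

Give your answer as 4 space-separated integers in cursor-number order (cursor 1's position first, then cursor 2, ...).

After op 1 (add_cursor(3)): buffer="fdpdxa" (len 6), cursors c1@0 c2@2 c4@3 c3@4, authorship ......
After op 2 (move_left): buffer="fdpdxa" (len 6), cursors c1@0 c2@1 c4@2 c3@3, authorship ......
After op 3 (insert('r')): buffer="rfrdrprdxa" (len 10), cursors c1@1 c2@3 c4@5 c3@7, authorship 1.2.4.3...
After op 4 (insert('k')): buffer="rkfrkdrkprkdxa" (len 14), cursors c1@2 c2@5 c4@8 c3@11, authorship 11.22.44.33...
After op 5 (insert('e')): buffer="rkefrkedrkeprkedxa" (len 18), cursors c1@3 c2@7 c4@11 c3@15, authorship 111.222.444.333...
After op 6 (insert('a')): buffer="rkeafrkeadrkeaprkeadxa" (len 22), cursors c1@4 c2@9 c4@14 c3@19, authorship 1111.2222.4444.3333...
After op 7 (delete): buffer="rkefrkedrkeprkedxa" (len 18), cursors c1@3 c2@7 c4@11 c3@15, authorship 111.222.444.333...
After op 8 (insert('o')): buffer="rkeofrkeodrkeoprkeodxa" (len 22), cursors c1@4 c2@9 c4@14 c3@19, authorship 1111.2222.4444.3333...

Answer: 4 9 19 14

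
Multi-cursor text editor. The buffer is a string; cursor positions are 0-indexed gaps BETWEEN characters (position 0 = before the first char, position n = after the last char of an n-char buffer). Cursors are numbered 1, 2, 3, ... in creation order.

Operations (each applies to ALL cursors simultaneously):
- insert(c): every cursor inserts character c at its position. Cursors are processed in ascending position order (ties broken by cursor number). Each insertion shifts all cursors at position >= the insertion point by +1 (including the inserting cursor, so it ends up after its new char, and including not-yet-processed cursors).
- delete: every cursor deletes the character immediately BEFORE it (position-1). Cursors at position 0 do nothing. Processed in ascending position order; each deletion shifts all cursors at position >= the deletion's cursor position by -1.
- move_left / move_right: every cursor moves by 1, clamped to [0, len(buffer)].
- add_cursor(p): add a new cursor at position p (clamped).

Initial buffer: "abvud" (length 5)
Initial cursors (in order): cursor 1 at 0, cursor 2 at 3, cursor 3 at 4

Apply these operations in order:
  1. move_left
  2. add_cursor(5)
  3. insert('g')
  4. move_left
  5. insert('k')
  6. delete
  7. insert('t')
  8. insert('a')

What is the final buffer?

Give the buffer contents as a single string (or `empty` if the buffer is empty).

Answer: tagabtagvtagudtag

Derivation:
After op 1 (move_left): buffer="abvud" (len 5), cursors c1@0 c2@2 c3@3, authorship .....
After op 2 (add_cursor(5)): buffer="abvud" (len 5), cursors c1@0 c2@2 c3@3 c4@5, authorship .....
After op 3 (insert('g')): buffer="gabgvgudg" (len 9), cursors c1@1 c2@4 c3@6 c4@9, authorship 1..2.3..4
After op 4 (move_left): buffer="gabgvgudg" (len 9), cursors c1@0 c2@3 c3@5 c4@8, authorship 1..2.3..4
After op 5 (insert('k')): buffer="kgabkgvkgudkg" (len 13), cursors c1@1 c2@5 c3@8 c4@12, authorship 11..22.33..44
After op 6 (delete): buffer="gabgvgudg" (len 9), cursors c1@0 c2@3 c3@5 c4@8, authorship 1..2.3..4
After op 7 (insert('t')): buffer="tgabtgvtgudtg" (len 13), cursors c1@1 c2@5 c3@8 c4@12, authorship 11..22.33..44
After op 8 (insert('a')): buffer="tagabtagvtagudtag" (len 17), cursors c1@2 c2@7 c3@11 c4@16, authorship 111..222.333..444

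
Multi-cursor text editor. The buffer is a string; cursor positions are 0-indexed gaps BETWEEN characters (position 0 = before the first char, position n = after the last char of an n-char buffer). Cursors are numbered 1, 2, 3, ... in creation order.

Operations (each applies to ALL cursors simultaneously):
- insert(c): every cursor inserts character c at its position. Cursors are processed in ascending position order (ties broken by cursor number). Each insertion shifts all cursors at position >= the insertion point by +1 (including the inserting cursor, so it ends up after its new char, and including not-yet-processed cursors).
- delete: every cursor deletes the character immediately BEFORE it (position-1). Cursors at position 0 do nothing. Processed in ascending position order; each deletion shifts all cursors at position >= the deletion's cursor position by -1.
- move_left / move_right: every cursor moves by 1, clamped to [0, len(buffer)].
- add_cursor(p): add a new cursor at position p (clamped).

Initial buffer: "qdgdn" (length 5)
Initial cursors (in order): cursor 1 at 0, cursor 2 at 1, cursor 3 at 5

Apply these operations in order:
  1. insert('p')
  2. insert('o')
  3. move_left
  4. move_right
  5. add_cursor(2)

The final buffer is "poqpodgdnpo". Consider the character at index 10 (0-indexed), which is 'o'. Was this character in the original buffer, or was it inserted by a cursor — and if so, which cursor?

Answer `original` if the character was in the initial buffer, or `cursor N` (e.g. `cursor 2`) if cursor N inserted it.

Answer: cursor 3

Derivation:
After op 1 (insert('p')): buffer="pqpdgdnp" (len 8), cursors c1@1 c2@3 c3@8, authorship 1.2....3
After op 2 (insert('o')): buffer="poqpodgdnpo" (len 11), cursors c1@2 c2@5 c3@11, authorship 11.22....33
After op 3 (move_left): buffer="poqpodgdnpo" (len 11), cursors c1@1 c2@4 c3@10, authorship 11.22....33
After op 4 (move_right): buffer="poqpodgdnpo" (len 11), cursors c1@2 c2@5 c3@11, authorship 11.22....33
After op 5 (add_cursor(2)): buffer="poqpodgdnpo" (len 11), cursors c1@2 c4@2 c2@5 c3@11, authorship 11.22....33
Authorship (.=original, N=cursor N): 1 1 . 2 2 . . . . 3 3
Index 10: author = 3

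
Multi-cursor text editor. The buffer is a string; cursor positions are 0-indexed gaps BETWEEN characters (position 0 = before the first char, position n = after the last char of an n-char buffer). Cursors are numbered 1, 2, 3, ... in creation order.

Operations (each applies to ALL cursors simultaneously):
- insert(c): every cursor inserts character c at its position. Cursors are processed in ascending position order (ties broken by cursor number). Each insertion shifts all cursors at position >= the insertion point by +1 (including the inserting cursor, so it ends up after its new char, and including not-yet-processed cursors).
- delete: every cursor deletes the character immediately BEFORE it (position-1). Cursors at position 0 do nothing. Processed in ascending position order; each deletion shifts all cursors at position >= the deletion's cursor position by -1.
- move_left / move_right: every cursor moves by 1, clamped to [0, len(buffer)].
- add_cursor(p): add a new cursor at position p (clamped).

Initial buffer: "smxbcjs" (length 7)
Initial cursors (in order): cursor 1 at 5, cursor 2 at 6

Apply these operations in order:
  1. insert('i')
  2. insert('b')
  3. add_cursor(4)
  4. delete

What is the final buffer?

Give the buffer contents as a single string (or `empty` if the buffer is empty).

Answer: smxcijis

Derivation:
After op 1 (insert('i')): buffer="smxbcijis" (len 9), cursors c1@6 c2@8, authorship .....1.2.
After op 2 (insert('b')): buffer="smxbcibjibs" (len 11), cursors c1@7 c2@10, authorship .....11.22.
After op 3 (add_cursor(4)): buffer="smxbcibjibs" (len 11), cursors c3@4 c1@7 c2@10, authorship .....11.22.
After op 4 (delete): buffer="smxcijis" (len 8), cursors c3@3 c1@5 c2@7, authorship ....1.2.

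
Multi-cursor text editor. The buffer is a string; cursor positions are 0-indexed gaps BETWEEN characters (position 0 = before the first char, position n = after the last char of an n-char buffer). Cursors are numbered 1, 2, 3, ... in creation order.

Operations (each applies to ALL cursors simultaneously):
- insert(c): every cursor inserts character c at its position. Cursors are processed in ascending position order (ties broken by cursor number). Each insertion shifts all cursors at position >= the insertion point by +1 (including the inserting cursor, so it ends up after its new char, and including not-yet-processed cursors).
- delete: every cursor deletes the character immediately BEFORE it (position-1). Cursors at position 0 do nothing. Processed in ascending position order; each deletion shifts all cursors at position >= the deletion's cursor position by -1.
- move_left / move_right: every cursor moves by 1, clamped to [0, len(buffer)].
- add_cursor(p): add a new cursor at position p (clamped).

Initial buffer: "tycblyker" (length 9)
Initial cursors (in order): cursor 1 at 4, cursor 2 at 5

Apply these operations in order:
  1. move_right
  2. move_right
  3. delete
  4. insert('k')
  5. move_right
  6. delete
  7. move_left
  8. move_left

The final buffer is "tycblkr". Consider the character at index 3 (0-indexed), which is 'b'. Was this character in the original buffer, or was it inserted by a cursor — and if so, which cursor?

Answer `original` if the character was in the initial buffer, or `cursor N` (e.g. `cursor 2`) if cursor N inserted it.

After op 1 (move_right): buffer="tycblyker" (len 9), cursors c1@5 c2@6, authorship .........
After op 2 (move_right): buffer="tycblyker" (len 9), cursors c1@6 c2@7, authorship .........
After op 3 (delete): buffer="tycbler" (len 7), cursors c1@5 c2@5, authorship .......
After op 4 (insert('k')): buffer="tycblkker" (len 9), cursors c1@7 c2@7, authorship .....12..
After op 5 (move_right): buffer="tycblkker" (len 9), cursors c1@8 c2@8, authorship .....12..
After op 6 (delete): buffer="tycblkr" (len 7), cursors c1@6 c2@6, authorship .....1.
After op 7 (move_left): buffer="tycblkr" (len 7), cursors c1@5 c2@5, authorship .....1.
After op 8 (move_left): buffer="tycblkr" (len 7), cursors c1@4 c2@4, authorship .....1.
Authorship (.=original, N=cursor N): . . . . . 1 .
Index 3: author = original

Answer: original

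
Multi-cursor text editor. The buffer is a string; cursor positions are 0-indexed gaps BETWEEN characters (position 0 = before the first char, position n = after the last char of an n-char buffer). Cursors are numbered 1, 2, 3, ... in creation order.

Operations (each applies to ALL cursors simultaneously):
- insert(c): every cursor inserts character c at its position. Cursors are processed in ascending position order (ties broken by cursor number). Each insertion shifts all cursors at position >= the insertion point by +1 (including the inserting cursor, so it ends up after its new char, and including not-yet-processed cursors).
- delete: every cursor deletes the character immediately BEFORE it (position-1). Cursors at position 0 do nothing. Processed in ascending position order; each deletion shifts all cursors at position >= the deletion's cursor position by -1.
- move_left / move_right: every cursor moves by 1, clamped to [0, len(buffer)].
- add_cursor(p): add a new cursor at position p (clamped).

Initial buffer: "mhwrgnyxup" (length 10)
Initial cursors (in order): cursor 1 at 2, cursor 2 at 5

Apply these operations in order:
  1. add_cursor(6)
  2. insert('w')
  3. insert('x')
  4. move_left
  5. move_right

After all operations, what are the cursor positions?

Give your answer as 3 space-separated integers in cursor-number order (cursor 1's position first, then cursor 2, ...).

Answer: 4 9 12

Derivation:
After op 1 (add_cursor(6)): buffer="mhwrgnyxup" (len 10), cursors c1@2 c2@5 c3@6, authorship ..........
After op 2 (insert('w')): buffer="mhwwrgwnwyxup" (len 13), cursors c1@3 c2@7 c3@9, authorship ..1...2.3....
After op 3 (insert('x')): buffer="mhwxwrgwxnwxyxup" (len 16), cursors c1@4 c2@9 c3@12, authorship ..11...22.33....
After op 4 (move_left): buffer="mhwxwrgwxnwxyxup" (len 16), cursors c1@3 c2@8 c3@11, authorship ..11...22.33....
After op 5 (move_right): buffer="mhwxwrgwxnwxyxup" (len 16), cursors c1@4 c2@9 c3@12, authorship ..11...22.33....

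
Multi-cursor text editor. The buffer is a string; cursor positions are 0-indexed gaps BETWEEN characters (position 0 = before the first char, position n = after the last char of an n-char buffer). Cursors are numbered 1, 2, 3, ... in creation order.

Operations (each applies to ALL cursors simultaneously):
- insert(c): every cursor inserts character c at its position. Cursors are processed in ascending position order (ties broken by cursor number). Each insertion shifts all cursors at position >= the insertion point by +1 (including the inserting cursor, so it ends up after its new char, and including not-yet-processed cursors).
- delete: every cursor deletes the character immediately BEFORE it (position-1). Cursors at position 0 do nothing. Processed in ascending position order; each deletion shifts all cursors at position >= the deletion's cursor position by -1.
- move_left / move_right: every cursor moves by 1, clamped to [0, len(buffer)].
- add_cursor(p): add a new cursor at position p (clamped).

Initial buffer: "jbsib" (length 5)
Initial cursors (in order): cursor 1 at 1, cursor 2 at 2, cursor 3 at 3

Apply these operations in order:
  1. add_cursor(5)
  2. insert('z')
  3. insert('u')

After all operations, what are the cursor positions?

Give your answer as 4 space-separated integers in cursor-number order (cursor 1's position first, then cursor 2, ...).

Answer: 3 6 9 13

Derivation:
After op 1 (add_cursor(5)): buffer="jbsib" (len 5), cursors c1@1 c2@2 c3@3 c4@5, authorship .....
After op 2 (insert('z')): buffer="jzbzszibz" (len 9), cursors c1@2 c2@4 c3@6 c4@9, authorship .1.2.3..4
After op 3 (insert('u')): buffer="jzubzuszuibzu" (len 13), cursors c1@3 c2@6 c3@9 c4@13, authorship .11.22.33..44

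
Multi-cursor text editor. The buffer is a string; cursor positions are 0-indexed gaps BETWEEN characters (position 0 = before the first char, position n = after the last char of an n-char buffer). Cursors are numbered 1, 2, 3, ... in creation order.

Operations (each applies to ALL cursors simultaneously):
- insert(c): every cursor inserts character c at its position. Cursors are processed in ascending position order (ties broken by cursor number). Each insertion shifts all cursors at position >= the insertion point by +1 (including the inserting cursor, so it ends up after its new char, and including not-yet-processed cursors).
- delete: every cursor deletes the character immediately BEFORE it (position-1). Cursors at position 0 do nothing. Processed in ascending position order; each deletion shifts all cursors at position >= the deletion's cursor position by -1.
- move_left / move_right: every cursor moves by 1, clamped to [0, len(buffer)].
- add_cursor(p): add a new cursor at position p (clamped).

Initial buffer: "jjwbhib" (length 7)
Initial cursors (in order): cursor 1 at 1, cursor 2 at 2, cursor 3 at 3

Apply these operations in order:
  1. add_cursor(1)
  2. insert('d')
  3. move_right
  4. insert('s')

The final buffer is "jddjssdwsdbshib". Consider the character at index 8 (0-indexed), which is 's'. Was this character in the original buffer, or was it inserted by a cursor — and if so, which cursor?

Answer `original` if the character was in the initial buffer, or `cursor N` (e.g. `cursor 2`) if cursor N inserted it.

After op 1 (add_cursor(1)): buffer="jjwbhib" (len 7), cursors c1@1 c4@1 c2@2 c3@3, authorship .......
After op 2 (insert('d')): buffer="jddjdwdbhib" (len 11), cursors c1@3 c4@3 c2@5 c3@7, authorship .14.2.3....
After op 3 (move_right): buffer="jddjdwdbhib" (len 11), cursors c1@4 c4@4 c2@6 c3@8, authorship .14.2.3....
After op 4 (insert('s')): buffer="jddjssdwsdbshib" (len 15), cursors c1@6 c4@6 c2@9 c3@12, authorship .14.142.23.3...
Authorship (.=original, N=cursor N): . 1 4 . 1 4 2 . 2 3 . 3 . . .
Index 8: author = 2

Answer: cursor 2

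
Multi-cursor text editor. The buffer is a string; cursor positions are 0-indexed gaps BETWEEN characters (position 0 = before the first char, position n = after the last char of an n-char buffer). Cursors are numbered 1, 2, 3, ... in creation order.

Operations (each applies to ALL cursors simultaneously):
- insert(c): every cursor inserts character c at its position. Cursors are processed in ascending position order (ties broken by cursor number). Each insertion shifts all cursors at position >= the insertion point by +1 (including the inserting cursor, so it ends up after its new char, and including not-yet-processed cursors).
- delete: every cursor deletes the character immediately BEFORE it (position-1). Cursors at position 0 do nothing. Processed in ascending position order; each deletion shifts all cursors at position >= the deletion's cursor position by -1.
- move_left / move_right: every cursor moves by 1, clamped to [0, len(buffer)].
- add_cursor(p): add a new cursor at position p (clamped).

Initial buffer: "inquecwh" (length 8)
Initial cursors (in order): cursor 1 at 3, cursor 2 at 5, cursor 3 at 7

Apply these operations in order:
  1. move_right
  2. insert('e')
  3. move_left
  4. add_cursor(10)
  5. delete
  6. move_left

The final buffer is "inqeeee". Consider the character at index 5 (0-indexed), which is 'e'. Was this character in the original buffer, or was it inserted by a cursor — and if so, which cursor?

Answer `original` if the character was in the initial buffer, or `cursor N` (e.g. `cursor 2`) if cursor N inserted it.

Answer: cursor 2

Derivation:
After op 1 (move_right): buffer="inquecwh" (len 8), cursors c1@4 c2@6 c3@8, authorship ........
After op 2 (insert('e')): buffer="inqueecewhe" (len 11), cursors c1@5 c2@8 c3@11, authorship ....1..2..3
After op 3 (move_left): buffer="inqueecewhe" (len 11), cursors c1@4 c2@7 c3@10, authorship ....1..2..3
After op 4 (add_cursor(10)): buffer="inqueecewhe" (len 11), cursors c1@4 c2@7 c3@10 c4@10, authorship ....1..2..3
After op 5 (delete): buffer="inqeeee" (len 7), cursors c1@3 c2@5 c3@6 c4@6, authorship ...1.23
After op 6 (move_left): buffer="inqeeee" (len 7), cursors c1@2 c2@4 c3@5 c4@5, authorship ...1.23
Authorship (.=original, N=cursor N): . . . 1 . 2 3
Index 5: author = 2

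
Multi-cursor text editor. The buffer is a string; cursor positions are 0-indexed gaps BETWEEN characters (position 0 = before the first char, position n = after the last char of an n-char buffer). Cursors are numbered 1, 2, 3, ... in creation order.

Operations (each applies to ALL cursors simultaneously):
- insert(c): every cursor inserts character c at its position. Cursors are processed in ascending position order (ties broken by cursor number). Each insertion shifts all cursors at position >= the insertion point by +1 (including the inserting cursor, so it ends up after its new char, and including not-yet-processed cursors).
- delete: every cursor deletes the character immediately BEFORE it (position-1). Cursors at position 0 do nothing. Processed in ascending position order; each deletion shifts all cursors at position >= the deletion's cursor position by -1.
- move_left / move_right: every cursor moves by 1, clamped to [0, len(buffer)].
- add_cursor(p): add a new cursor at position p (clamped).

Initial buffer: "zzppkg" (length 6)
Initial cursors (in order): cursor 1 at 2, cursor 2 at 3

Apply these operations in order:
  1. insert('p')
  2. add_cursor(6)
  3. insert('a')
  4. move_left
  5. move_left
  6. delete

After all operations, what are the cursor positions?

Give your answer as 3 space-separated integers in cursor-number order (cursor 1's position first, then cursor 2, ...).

After op 1 (insert('p')): buffer="zzppppkg" (len 8), cursors c1@3 c2@5, authorship ..1.2...
After op 2 (add_cursor(6)): buffer="zzppppkg" (len 8), cursors c1@3 c2@5 c3@6, authorship ..1.2...
After op 3 (insert('a')): buffer="zzpappapakg" (len 11), cursors c1@4 c2@7 c3@9, authorship ..11.22.3..
After op 4 (move_left): buffer="zzpappapakg" (len 11), cursors c1@3 c2@6 c3@8, authorship ..11.22.3..
After op 5 (move_left): buffer="zzpappapakg" (len 11), cursors c1@2 c2@5 c3@7, authorship ..11.22.3..
After op 6 (delete): buffer="zpappakg" (len 8), cursors c1@1 c2@3 c3@4, authorship .112.3..

Answer: 1 3 4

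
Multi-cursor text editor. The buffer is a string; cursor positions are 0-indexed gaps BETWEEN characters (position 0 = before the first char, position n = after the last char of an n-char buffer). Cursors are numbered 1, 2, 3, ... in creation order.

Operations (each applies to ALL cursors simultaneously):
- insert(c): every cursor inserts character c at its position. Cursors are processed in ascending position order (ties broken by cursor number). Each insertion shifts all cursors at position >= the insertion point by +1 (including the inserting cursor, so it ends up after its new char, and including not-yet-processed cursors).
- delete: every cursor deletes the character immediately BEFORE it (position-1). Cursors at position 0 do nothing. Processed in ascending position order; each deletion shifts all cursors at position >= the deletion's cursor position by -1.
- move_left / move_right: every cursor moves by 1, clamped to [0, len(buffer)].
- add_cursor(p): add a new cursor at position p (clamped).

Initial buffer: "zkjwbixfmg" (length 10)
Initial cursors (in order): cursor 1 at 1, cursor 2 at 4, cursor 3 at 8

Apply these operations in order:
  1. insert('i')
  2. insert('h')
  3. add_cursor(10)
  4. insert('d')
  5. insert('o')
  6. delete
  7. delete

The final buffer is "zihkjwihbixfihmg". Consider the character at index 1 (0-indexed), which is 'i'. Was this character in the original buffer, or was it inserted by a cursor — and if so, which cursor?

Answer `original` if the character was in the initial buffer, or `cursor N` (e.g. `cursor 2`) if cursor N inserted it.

Answer: cursor 1

Derivation:
After op 1 (insert('i')): buffer="zikjwibixfimg" (len 13), cursors c1@2 c2@6 c3@11, authorship .1...2....3..
After op 2 (insert('h')): buffer="zihkjwihbixfihmg" (len 16), cursors c1@3 c2@8 c3@14, authorship .11...22....33..
After op 3 (add_cursor(10)): buffer="zihkjwihbixfihmg" (len 16), cursors c1@3 c2@8 c4@10 c3@14, authorship .11...22....33..
After op 4 (insert('d')): buffer="zihdkjwihdbidxfihdmg" (len 20), cursors c1@4 c2@10 c4@13 c3@18, authorship .111...222..4..333..
After op 5 (insert('o')): buffer="zihdokjwihdobidoxfihdomg" (len 24), cursors c1@5 c2@12 c4@16 c3@22, authorship .1111...2222..44..3333..
After op 6 (delete): buffer="zihdkjwihdbidxfihdmg" (len 20), cursors c1@4 c2@10 c4@13 c3@18, authorship .111...222..4..333..
After op 7 (delete): buffer="zihkjwihbixfihmg" (len 16), cursors c1@3 c2@8 c4@10 c3@14, authorship .11...22....33..
Authorship (.=original, N=cursor N): . 1 1 . . . 2 2 . . . . 3 3 . .
Index 1: author = 1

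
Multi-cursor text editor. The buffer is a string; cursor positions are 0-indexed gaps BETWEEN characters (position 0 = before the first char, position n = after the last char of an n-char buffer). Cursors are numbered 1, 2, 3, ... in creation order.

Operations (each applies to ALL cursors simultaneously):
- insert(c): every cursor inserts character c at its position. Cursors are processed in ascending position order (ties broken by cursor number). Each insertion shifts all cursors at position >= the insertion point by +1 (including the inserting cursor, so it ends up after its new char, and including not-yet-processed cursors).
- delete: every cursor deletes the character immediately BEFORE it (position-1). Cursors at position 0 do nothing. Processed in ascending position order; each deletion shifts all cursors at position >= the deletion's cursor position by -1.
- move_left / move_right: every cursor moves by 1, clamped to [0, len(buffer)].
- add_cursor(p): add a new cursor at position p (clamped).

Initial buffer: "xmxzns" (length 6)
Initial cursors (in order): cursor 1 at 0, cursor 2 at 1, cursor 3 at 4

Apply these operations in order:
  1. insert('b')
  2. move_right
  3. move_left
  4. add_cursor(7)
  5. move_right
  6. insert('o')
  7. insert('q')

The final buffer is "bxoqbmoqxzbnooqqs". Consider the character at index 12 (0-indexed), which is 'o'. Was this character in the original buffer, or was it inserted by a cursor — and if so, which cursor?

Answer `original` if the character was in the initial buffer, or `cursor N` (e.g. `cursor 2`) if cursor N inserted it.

Answer: cursor 3

Derivation:
After op 1 (insert('b')): buffer="bxbmxzbns" (len 9), cursors c1@1 c2@3 c3@7, authorship 1.2...3..
After op 2 (move_right): buffer="bxbmxzbns" (len 9), cursors c1@2 c2@4 c3@8, authorship 1.2...3..
After op 3 (move_left): buffer="bxbmxzbns" (len 9), cursors c1@1 c2@3 c3@7, authorship 1.2...3..
After op 4 (add_cursor(7)): buffer="bxbmxzbns" (len 9), cursors c1@1 c2@3 c3@7 c4@7, authorship 1.2...3..
After op 5 (move_right): buffer="bxbmxzbns" (len 9), cursors c1@2 c2@4 c3@8 c4@8, authorship 1.2...3..
After op 6 (insert('o')): buffer="bxobmoxzbnoos" (len 13), cursors c1@3 c2@6 c3@12 c4@12, authorship 1.12.2..3.34.
After op 7 (insert('q')): buffer="bxoqbmoqxzbnooqqs" (len 17), cursors c1@4 c2@8 c3@16 c4@16, authorship 1.112.22..3.3434.
Authorship (.=original, N=cursor N): 1 . 1 1 2 . 2 2 . . 3 . 3 4 3 4 .
Index 12: author = 3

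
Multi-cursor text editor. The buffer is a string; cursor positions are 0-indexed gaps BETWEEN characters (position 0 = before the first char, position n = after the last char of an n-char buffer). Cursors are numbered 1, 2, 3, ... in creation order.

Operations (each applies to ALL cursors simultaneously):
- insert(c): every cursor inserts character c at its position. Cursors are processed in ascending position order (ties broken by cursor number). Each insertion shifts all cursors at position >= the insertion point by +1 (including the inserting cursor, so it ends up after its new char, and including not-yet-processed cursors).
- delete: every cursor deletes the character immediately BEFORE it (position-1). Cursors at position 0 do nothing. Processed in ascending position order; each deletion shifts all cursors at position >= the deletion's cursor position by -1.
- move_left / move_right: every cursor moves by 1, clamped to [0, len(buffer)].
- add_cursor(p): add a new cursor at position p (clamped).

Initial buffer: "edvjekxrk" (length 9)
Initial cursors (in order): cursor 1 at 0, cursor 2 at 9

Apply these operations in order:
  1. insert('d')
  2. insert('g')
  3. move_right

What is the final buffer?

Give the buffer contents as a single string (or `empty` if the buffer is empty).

Answer: dgedvjekxrkdg

Derivation:
After op 1 (insert('d')): buffer="dedvjekxrkd" (len 11), cursors c1@1 c2@11, authorship 1.........2
After op 2 (insert('g')): buffer="dgedvjekxrkdg" (len 13), cursors c1@2 c2@13, authorship 11.........22
After op 3 (move_right): buffer="dgedvjekxrkdg" (len 13), cursors c1@3 c2@13, authorship 11.........22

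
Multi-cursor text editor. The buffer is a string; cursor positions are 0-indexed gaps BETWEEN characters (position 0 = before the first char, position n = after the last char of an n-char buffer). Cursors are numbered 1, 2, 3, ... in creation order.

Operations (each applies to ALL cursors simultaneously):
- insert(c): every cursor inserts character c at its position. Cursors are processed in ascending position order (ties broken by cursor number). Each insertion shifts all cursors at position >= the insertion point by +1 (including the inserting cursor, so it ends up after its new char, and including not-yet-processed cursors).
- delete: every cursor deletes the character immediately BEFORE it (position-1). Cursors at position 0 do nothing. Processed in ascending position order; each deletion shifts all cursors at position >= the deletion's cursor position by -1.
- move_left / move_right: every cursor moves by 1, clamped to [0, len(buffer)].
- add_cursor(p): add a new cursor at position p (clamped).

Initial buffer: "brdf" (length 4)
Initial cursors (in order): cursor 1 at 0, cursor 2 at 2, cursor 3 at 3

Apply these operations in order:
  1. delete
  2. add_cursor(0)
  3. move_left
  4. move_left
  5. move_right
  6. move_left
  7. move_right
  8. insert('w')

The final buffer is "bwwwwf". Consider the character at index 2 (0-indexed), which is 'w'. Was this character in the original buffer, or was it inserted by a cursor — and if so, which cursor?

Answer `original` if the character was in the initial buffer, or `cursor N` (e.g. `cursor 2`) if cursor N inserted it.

Answer: cursor 2

Derivation:
After op 1 (delete): buffer="bf" (len 2), cursors c1@0 c2@1 c3@1, authorship ..
After op 2 (add_cursor(0)): buffer="bf" (len 2), cursors c1@0 c4@0 c2@1 c3@1, authorship ..
After op 3 (move_left): buffer="bf" (len 2), cursors c1@0 c2@0 c3@0 c4@0, authorship ..
After op 4 (move_left): buffer="bf" (len 2), cursors c1@0 c2@0 c3@0 c4@0, authorship ..
After op 5 (move_right): buffer="bf" (len 2), cursors c1@1 c2@1 c3@1 c4@1, authorship ..
After op 6 (move_left): buffer="bf" (len 2), cursors c1@0 c2@0 c3@0 c4@0, authorship ..
After op 7 (move_right): buffer="bf" (len 2), cursors c1@1 c2@1 c3@1 c4@1, authorship ..
After op 8 (insert('w')): buffer="bwwwwf" (len 6), cursors c1@5 c2@5 c3@5 c4@5, authorship .1234.
Authorship (.=original, N=cursor N): . 1 2 3 4 .
Index 2: author = 2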